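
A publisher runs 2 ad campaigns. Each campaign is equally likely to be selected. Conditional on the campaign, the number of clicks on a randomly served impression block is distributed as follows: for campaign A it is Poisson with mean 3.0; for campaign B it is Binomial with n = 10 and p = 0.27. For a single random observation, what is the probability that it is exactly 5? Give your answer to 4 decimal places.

Conditional on each campaign, P(X = 5): A: 0.100819; B: 0.0749607.
By total probability, P(X = 5) = 0.5·0.100819 + 0.5·0.0749607 = 0.0878898.

0.0879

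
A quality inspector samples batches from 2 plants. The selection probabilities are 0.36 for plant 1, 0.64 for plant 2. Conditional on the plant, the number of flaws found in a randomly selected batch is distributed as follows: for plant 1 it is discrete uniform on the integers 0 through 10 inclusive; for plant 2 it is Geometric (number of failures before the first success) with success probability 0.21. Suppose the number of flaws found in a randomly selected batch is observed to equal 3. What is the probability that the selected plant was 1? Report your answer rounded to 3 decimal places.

0.331

Likelihoods P(X=3 | ·): 1: 0.0909091; 2: 0.103538.
Posterior ∝ prior × likelihood. Numerator for 1: 0.36·0.0909091 = 0.0327273.
Normalizing constant: 0.36·0.0909091 + 0.64·0.103538 = 0.0989917.
P(1 | observation) = 0.0327273 / 0.0989917 = 0.330606.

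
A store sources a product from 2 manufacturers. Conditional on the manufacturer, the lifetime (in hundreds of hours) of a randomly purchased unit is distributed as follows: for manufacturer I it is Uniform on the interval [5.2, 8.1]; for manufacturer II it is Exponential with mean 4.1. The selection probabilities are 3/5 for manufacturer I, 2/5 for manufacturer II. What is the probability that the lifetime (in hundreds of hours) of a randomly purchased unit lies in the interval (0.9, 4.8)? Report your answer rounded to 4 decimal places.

Conditional on each manufacturer, P(0.9 < X < 4.8): I: 0; II: 0.49277.
By total probability, P(0.9 < X < 4.8) = 0.6·0 + 0.4·0.49277 = 0.197108.

0.1971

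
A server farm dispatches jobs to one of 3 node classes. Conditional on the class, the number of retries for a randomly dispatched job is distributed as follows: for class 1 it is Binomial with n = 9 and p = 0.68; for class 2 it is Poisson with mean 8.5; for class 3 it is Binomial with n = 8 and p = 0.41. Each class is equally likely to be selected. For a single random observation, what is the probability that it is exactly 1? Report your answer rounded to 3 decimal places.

0.028

Conditional on each class, P(X = 1): 1: 0.000672901; 2: 0.00172948; 3: 0.0816278.
By total probability, P(X = 1) = 0.333333·0.000672901 + 0.333333·0.00172948 + 0.333333·0.0816278 = 0.0280101.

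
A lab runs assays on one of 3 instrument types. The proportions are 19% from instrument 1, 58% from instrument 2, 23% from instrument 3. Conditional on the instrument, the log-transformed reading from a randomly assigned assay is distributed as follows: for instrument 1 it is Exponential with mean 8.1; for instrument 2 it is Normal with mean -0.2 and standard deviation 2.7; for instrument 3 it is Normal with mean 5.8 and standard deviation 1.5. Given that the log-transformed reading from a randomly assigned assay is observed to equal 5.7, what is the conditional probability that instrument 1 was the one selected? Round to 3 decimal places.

Likelihoods f(5.7 | ·): 1: 0.0610802; 2: 0.0135725; 3: 0.265371.
Posterior ∝ prior × likelihood. Numerator for 1: 0.19·0.0610802 = 0.0116052.
Normalizing constant: 0.19·0.0610802 + 0.58·0.0135725 + 0.23·0.265371 = 0.0805127.
P(1 | observation) = 0.0116052 / 0.0805127 = 0.144142.

0.144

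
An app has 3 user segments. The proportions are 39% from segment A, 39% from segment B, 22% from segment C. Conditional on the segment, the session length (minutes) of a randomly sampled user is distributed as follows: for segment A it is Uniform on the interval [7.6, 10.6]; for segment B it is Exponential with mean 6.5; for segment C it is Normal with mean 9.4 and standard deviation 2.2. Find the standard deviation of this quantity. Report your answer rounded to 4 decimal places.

Per component, A: μ=9.1, E[X²]=83.56; B: μ=6.5, E[X²]=84.5; C: μ=9.4, E[X²]=93.2.
E[X] = 0.39·9.1 + 0.39·6.5 + 0.22·9.4 = 8.152.
E[X²] = 0.39·83.56 + 0.39·84.5 + 0.22·93.2 = 86.0474.
Var(X) = E[X²] − (E[X])² = 86.0474 − 66.4551 = 19.5923.
SD(X) = √19.5923 = 4.42632.

4.4263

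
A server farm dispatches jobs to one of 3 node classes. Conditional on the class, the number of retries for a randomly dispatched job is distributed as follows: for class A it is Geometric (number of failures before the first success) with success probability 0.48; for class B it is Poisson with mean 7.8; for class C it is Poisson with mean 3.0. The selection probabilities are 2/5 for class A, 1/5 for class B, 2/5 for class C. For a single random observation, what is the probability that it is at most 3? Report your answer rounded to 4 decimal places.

0.6393

Conditional on each class, P(X ≤ 3): A: 0.926884; B: 0.0484766; C: 0.647232.
By total probability, P(X ≤ 3) = 0.4·0.926884 + 0.2·0.0484766 + 0.4·0.647232 = 0.639342.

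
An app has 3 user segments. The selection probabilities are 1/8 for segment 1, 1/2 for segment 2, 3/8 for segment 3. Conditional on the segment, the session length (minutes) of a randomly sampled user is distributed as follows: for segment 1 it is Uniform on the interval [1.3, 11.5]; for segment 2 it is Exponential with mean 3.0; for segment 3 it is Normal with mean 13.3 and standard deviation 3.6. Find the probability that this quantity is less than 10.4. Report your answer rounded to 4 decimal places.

0.6748

Conditional on each segment, P(X < 10.4): 1: 0.892157; 2: 0.968779; 3: 0.21025.
By total probability, P(X < 10.4) = 0.125·0.892157 + 0.5·0.968779 + 0.375·0.21025 = 0.674753.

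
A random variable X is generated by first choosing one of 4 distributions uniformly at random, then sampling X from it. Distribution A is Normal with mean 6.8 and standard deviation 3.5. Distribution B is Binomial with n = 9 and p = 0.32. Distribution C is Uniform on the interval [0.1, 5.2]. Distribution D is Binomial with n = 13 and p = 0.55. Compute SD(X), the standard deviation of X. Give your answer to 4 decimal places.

3.0580

Per component, A: μ=6.8, E[X²]=58.49; B: μ=2.88, E[X²]=10.2528; C: μ=2.65, E[X²]=9.19; D: μ=7.15, E[X²]=54.34.
E[X] = 0.25·6.8 + 0.25·2.88 + 0.25·2.65 + 0.25·7.15 = 4.87.
E[X²] = 0.25·58.49 + 0.25·10.2528 + 0.25·9.19 + 0.25·54.34 = 33.0682.
Var(X) = E[X²] − (E[X])² = 33.0682 − 23.7169 = 9.3513.
SD(X) = √9.3513 = 3.05799.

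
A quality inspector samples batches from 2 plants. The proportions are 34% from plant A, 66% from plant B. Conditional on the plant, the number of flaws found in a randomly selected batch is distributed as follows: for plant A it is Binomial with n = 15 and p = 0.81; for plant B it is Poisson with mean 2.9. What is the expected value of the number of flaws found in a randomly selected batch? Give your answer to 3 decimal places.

Component means — A: 12.15; B: 2.9.
E[X] = 0.34·12.15 + 0.66·2.9 = 6.045.

6.045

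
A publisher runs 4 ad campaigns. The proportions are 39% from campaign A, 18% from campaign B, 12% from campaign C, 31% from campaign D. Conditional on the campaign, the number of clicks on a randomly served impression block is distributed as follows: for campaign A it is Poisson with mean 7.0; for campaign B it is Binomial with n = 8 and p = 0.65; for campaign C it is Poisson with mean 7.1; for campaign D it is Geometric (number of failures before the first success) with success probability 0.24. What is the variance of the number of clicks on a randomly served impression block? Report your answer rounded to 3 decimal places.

Per component, A: μ=7, E[X²]=56; B: μ=5.2, E[X²]=28.86; C: μ=7.1, E[X²]=57.51; D: μ=3.16667, E[X²]=23.2222.
E[X] = 0.39·7 + 0.18·5.2 + 0.12·7.1 + 0.31·3.16667 = 5.49967.
E[X²] = 0.39·56 + 0.18·28.86 + 0.12·57.51 + 0.31·23.2222 = 41.1349.
Var(X) = E[X²] − (E[X])² = 41.1349 − 30.2463 = 10.8886.

10.889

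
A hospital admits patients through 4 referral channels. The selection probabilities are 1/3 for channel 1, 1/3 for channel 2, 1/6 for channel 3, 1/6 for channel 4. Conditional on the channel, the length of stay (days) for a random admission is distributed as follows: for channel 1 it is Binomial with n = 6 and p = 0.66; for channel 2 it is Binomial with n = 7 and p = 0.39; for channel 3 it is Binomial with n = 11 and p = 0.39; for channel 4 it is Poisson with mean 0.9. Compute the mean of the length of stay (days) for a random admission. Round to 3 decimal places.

3.095

Component means — 1: 3.96; 2: 2.73; 3: 4.29; 4: 0.9.
E[X] = 0.333333·3.96 + 0.333333·2.73 + 0.166667·4.29 + 0.166667·0.9 = 3.095.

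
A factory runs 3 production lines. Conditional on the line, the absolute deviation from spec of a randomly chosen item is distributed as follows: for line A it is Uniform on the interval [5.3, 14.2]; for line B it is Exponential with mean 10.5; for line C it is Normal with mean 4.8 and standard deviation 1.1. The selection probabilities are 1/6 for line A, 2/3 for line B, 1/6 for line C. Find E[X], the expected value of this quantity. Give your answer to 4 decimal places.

9.4250

Component means — A: 9.75; B: 10.5; C: 4.8.
E[X] = 0.166667·9.75 + 0.666667·10.5 + 0.166667·4.8 = 9.425.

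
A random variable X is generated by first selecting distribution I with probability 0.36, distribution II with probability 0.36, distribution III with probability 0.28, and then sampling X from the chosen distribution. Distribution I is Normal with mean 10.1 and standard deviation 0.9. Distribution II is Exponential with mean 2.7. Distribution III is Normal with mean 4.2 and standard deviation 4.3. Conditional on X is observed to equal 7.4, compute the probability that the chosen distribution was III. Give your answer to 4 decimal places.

0.6549

Likelihoods f(7.4 | ·): I: 0.00492428; II: 0.0238972; III: 0.0703368.
Posterior ∝ prior × likelihood. Numerator for III: 0.28·0.0703368 = 0.0196943.
Normalizing constant: 0.36·0.00492428 + 0.36·0.0238972 + 0.28·0.0703368 = 0.0300701.
P(III | observation) = 0.0196943 / 0.0300701 = 0.654948.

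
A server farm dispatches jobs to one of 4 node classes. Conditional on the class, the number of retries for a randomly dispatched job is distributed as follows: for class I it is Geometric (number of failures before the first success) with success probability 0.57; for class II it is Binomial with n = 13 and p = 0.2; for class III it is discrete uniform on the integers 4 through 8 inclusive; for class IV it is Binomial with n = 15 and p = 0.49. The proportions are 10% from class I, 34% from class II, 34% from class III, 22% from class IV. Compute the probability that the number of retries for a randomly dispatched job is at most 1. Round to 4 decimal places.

Conditional on each class, P(X ≤ 1): I: 0.8151; II: 0.233646; III: 0; IV: 0.000633002.
By total probability, P(X ≤ 1) = 0.1·0.8151 + 0.34·0.233646 + 0.34·0 + 0.22·0.000633002 = 0.161089.

0.1611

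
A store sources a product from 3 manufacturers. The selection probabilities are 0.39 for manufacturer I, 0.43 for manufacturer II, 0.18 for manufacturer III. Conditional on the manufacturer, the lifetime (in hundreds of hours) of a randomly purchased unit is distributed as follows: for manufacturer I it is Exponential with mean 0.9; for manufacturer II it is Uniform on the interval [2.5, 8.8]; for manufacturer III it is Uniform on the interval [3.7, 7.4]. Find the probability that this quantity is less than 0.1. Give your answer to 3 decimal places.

0.041

Conditional on each manufacturer, P(X < 0.1): I: 0.105161; II: 0; III: 0.
By total probability, P(X < 0.1) = 0.39·0.105161 + 0.43·0 + 0.18·0 = 0.0410127.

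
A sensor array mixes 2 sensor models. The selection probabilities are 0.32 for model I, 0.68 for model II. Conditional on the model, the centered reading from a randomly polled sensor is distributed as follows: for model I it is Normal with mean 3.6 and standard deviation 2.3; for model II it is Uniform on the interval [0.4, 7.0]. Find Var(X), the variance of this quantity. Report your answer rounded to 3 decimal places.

Per component, I: μ=3.6, E[X²]=18.25; II: μ=3.7, E[X²]=17.32.
E[X] = 0.32·3.6 + 0.68·3.7 = 3.668.
E[X²] = 0.32·18.25 + 0.68·17.32 = 17.6176.
Var(X) = E[X²] − (E[X])² = 17.6176 − 13.4542 = 4.16338.

4.163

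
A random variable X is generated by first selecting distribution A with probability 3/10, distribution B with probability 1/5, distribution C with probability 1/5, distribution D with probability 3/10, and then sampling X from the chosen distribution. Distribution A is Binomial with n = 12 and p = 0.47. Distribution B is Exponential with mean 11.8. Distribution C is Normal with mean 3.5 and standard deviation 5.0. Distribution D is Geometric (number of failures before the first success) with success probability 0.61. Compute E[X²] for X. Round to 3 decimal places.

For each component E[X²] = Var + (mean)², giving A: 34.7988; B: 278.48; C: 37.25; D: 1.45687.
Overall E[X²] = 0.3·34.7988 + 0.2·278.48 + 0.2·37.25 + 0.3·1.45687 = 74.0227.

74.023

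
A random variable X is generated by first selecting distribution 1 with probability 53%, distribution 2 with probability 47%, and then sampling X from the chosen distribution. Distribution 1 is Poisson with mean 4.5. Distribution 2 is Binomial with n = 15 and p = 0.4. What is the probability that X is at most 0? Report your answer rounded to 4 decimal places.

0.0061

Conditional on each component, P(X ≤ 0): 1: 0.011109; 2: 0.000470185.
By total probability, P(X ≤ 0) = 0.53·0.011109 + 0.47·0.000470185 = 0.00610876.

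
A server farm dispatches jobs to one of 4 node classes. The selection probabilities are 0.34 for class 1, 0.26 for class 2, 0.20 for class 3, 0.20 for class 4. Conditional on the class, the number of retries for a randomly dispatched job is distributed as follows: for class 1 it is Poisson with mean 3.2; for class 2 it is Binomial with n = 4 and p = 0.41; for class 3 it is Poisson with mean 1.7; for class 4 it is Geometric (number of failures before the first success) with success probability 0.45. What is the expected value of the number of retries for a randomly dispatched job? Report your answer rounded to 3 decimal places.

2.099

Component means — 1: 3.2; 2: 1.64; 3: 1.7; 4: 1.22222.
E[X] = 0.34·3.2 + 0.26·1.64 + 0.2·1.7 + 0.2·1.22222 = 2.09884.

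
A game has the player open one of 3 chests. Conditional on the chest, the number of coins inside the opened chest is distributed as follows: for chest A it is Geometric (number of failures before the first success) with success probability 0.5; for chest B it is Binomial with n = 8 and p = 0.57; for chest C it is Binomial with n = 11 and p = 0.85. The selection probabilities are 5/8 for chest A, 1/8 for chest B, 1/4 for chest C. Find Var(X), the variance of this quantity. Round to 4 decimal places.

14.4470

Per component, A: μ=1, E[X²]=3; B: μ=4.56, E[X²]=22.7544; C: μ=9.35, E[X²]=88.825.
E[X] = 0.625·1 + 0.125·4.56 + 0.25·9.35 = 3.5325.
E[X²] = 0.625·3 + 0.125·22.7544 + 0.25·88.825 = 26.9256.
Var(X) = E[X²] − (E[X])² = 26.9256 − 12.4786 = 14.447.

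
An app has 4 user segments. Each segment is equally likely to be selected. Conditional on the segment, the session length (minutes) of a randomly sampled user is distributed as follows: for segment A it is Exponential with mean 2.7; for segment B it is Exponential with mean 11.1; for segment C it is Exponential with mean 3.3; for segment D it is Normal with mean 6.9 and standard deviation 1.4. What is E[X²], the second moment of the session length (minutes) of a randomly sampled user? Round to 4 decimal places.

83.0875

For each component E[X²] = Var + (mean)², giving A: 14.58; B: 246.42; C: 21.78; D: 49.57.
Overall E[X²] = 0.25·14.58 + 0.25·246.42 + 0.25·21.78 + 0.25·49.57 = 83.0875.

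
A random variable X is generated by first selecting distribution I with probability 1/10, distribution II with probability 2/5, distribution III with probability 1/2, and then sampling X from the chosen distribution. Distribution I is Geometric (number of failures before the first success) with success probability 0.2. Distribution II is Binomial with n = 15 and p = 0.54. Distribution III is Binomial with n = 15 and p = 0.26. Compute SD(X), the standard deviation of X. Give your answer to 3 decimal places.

Per component, I: μ=4, E[X²]=36; II: μ=8.1, E[X²]=69.336; III: μ=3.9, E[X²]=18.096.
E[X] = 0.1·4 + 0.4·8.1 + 0.5·3.9 = 5.59.
E[X²] = 0.1·36 + 0.4·69.336 + 0.5·18.096 = 40.3824.
Var(X) = E[X²] − (E[X])² = 40.3824 − 31.2481 = 9.1343.
SD(X) = √9.1343 = 3.0223.

3.022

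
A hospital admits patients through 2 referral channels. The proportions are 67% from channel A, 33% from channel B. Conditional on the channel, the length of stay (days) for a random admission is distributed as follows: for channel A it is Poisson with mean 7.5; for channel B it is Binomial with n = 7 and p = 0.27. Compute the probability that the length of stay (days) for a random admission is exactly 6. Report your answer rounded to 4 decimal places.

0.0923

Conditional on each channel, P(X = 6): A: 0.136718; B: 0.00197972.
By total probability, P(X = 6) = 0.67·0.136718 + 0.33·0.00197972 = 0.0922545.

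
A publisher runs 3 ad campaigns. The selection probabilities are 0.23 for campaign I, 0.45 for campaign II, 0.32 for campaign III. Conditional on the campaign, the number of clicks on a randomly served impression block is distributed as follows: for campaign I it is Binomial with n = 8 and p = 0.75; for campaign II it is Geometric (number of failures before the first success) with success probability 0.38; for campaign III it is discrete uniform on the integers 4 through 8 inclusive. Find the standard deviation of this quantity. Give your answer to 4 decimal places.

Per component, I: μ=6, E[X²]=37.5; II: μ=1.63158, E[X²]=6.95568; III: μ=6, E[X²]=38.
E[X] = 0.23·6 + 0.45·1.63158 + 0.32·6 = 4.03421.
E[X²] = 0.23·37.5 + 0.45·6.95568 + 0.32·38 = 23.9151.
Var(X) = E[X²] − (E[X])² = 23.9151 − 16.2749 = 7.6402.
SD(X) = √7.6402 = 2.76409.

2.7641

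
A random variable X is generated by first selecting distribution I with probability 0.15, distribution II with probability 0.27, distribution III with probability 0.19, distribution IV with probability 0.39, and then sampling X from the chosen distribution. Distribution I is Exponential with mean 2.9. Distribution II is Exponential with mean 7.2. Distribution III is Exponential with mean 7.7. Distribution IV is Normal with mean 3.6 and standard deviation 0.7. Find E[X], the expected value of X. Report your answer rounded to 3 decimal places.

Component means — I: 2.9; II: 7.2; III: 7.7; IV: 3.6.
E[X] = 0.15·2.9 + 0.27·7.2 + 0.19·7.7 + 0.39·3.6 = 5.246.

5.246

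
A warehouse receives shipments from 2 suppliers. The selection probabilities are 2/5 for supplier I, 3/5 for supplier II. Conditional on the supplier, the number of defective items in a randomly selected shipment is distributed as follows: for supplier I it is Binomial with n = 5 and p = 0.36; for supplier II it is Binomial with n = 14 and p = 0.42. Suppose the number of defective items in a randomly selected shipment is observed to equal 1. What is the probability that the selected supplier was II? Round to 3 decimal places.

Likelihoods P(X=1 | ·): I: 0.30199; II: 0.00494244.
Posterior ∝ prior × likelihood. Numerator for II: 0.6·0.00494244 = 0.00296546.
Normalizing constant: 0.4·0.30199 + 0.6·0.00494244 = 0.123761.
P(II | observation) = 0.00296546 / 0.123761 = 0.0239611.

0.024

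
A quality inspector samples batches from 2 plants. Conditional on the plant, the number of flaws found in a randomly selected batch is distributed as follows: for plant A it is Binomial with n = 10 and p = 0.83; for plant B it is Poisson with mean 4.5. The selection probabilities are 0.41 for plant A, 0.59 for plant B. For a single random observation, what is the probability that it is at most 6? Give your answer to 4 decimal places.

Conditional on each plant, P(X ≤ 6): A: 0.0741472; B: 0.831051.
By total probability, P(X ≤ 6) = 0.41·0.0741472 + 0.59·0.831051 = 0.52072.

0.5207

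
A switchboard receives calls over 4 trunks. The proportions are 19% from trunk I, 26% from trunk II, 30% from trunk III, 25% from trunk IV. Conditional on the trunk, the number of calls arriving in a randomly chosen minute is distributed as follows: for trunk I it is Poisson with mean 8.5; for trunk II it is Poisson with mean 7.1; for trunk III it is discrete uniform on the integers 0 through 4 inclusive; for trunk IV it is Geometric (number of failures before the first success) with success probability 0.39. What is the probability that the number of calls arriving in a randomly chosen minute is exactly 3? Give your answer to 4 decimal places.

0.0989

Conditional on each trunk, P(X = 3): I: 0.0208258; II: 0.049219; III: 0.2; IV: 0.0885226.
By total probability, P(X = 3) = 0.19·0.0208258 + 0.26·0.049219 + 0.3·0.2 + 0.25·0.0885226 = 0.0988845.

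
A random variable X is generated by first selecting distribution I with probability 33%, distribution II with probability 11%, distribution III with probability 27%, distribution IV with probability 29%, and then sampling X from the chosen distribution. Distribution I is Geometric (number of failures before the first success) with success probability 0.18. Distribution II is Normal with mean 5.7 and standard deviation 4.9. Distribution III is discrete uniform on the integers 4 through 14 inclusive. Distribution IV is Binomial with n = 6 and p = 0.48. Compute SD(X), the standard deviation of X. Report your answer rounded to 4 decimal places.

4.4400

Per component, I: μ=4.55556, E[X²]=46.0617; II: μ=5.7, E[X²]=56.5; III: μ=9, E[X²]=91; IV: μ=2.88, E[X²]=9.792.
E[X] = 0.33·4.55556 + 0.11·5.7 + 0.27·9 + 0.29·2.88 = 5.39553.
E[X²] = 0.33·46.0617 + 0.11·56.5 + 0.27·91 + 0.29·9.792 = 48.8251.
Var(X) = E[X²] − (E[X])² = 48.8251 − 29.1118 = 19.7133.
SD(X) = √19.7133 = 4.43996.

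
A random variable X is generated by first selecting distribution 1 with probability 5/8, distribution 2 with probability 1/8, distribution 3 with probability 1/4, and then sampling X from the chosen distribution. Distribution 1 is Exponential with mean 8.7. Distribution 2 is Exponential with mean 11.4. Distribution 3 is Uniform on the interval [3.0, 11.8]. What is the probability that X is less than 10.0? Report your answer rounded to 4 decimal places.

0.6989

Conditional on each component, P(X < 10.0): 1: 0.683181; 2: 0.584051; 3: 0.795455.
By total probability, P(X < 10.0) = 0.625·0.683181 + 0.125·0.584051 + 0.25·0.795455 = 0.698858.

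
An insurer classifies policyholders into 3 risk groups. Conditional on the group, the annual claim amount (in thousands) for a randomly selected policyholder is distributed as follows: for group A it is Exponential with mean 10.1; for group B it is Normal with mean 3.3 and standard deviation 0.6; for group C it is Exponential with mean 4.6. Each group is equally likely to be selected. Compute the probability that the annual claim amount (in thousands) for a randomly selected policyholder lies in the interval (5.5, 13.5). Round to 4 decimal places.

0.1890

Conditional on each group, P(5.5 < X < 13.5): A: 0.317372; B: 0.000122866; C: 0.249364.
By total probability, P(5.5 < X < 13.5) = 0.333333·0.317372 + 0.333333·0.000122866 + 0.333333·0.249364 = 0.188953.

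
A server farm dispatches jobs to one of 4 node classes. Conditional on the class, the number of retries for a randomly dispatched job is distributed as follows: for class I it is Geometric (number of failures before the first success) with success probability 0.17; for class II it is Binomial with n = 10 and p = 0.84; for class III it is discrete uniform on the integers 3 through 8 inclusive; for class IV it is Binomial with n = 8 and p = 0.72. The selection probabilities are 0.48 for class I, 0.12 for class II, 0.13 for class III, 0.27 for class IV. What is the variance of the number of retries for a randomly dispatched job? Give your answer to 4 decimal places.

15.9571

Per component, I: μ=4.88235, E[X²]=52.5571; II: μ=8.4, E[X²]=71.904; III: μ=5.5, E[X²]=33.1667; IV: μ=5.76, E[X²]=34.7904.
E[X] = 0.48·4.88235 + 0.12·8.4 + 0.13·5.5 + 0.27·5.76 = 5.62173.
E[X²] = 0.48·52.5571 + 0.12·71.904 + 0.13·33.1667 + 0.27·34.7904 = 47.561.
Var(X) = E[X²] − (E[X])² = 47.561 − 31.6038 = 15.9571.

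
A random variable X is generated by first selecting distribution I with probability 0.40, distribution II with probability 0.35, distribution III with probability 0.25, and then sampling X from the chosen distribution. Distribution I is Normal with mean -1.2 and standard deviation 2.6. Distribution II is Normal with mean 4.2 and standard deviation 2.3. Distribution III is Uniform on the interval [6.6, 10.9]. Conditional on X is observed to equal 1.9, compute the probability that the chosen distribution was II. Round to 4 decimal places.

0.5498

Likelihoods f(1.9 | ·): I: 0.0753773; II: 0.105205; III: 0.
Posterior ∝ prior × likelihood. Numerator for II: 0.35·0.105205 = 0.0368216.
Normalizing constant: 0.4·0.0753773 + 0.35·0.105205 + 0.25·0 = 0.0669726.
P(II | observation) = 0.0368216 / 0.0669726 = 0.549802.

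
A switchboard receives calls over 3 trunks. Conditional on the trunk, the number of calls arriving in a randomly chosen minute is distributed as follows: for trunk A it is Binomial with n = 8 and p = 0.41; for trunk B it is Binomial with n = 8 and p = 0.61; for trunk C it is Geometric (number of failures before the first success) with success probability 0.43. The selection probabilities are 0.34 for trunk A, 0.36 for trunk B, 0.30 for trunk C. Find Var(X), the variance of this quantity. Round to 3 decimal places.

4.335

Per component, A: μ=3.28, E[X²]=12.6936; B: μ=4.88, E[X²]=25.7176; C: μ=1.32558, E[X²]=4.83991.
E[X] = 0.34·3.28 + 0.36·4.88 + 0.3·1.32558 = 3.26967.
E[X²] = 0.34·12.6936 + 0.36·25.7176 + 0.3·4.83991 = 15.0261.
Var(X) = E[X²] − (E[X])² = 15.0261 − 10.6908 = 4.33536.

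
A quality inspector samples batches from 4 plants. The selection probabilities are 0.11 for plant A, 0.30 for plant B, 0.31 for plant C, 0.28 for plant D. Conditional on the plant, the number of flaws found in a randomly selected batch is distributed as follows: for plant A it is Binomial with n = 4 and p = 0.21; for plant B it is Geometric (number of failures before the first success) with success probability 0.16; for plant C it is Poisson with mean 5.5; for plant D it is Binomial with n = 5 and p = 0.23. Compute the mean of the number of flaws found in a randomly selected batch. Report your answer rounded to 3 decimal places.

Component means — A: 0.84; B: 5.25; C: 5.5; D: 1.15.
E[X] = 0.11·0.84 + 0.3·5.25 + 0.31·5.5 + 0.28·1.15 = 3.6944.

3.694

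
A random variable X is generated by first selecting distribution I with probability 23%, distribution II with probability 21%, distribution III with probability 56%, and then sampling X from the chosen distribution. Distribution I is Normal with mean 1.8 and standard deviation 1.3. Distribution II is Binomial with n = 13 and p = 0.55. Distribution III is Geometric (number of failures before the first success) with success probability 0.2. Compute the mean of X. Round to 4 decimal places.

4.1555

Component means — I: 1.8; II: 7.15; III: 4.
E[X] = 0.23·1.8 + 0.21·7.15 + 0.56·4 = 4.1555.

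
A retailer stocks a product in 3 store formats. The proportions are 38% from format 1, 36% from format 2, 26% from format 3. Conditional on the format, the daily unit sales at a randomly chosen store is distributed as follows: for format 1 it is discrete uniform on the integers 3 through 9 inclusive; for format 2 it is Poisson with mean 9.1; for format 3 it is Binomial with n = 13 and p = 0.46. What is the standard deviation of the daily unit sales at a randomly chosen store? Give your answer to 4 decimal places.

2.8038

Per component, 1: μ=6, E[X²]=40; 2: μ=9.1, E[X²]=91.91; 3: μ=5.98, E[X²]=38.9896.
E[X] = 0.38·6 + 0.36·9.1 + 0.26·5.98 = 7.1108.
E[X²] = 0.38·40 + 0.36·91.91 + 0.26·38.9896 = 58.4249.
Var(X) = E[X²] − (E[X])² = 58.4249 − 50.5635 = 7.86142.
SD(X) = √7.86142 = 2.80382.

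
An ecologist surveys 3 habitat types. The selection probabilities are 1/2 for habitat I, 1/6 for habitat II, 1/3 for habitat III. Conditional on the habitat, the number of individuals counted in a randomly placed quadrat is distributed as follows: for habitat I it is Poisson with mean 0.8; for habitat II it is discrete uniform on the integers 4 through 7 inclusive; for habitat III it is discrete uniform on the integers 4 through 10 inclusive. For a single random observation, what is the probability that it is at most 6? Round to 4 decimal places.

Conditional on each habitat, P(X ≤ 6): I: 0.999979; II: 0.75; III: 0.428571.
By total probability, P(X ≤ 6) = 0.5·0.999979 + 0.166667·0.75 + 0.333333·0.428571 = 0.767847.

0.7678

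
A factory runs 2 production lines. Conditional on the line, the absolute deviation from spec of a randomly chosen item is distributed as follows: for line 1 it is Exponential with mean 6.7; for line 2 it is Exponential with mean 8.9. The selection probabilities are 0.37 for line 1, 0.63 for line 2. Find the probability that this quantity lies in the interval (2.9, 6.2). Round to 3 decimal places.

0.234

Conditional on each line, P(2.9 < X < 6.2): 1: 0.252283; 2: 0.223657.
By total probability, P(2.9 < X < 6.2) = 0.37·0.252283 + 0.63·0.223657 = 0.234249.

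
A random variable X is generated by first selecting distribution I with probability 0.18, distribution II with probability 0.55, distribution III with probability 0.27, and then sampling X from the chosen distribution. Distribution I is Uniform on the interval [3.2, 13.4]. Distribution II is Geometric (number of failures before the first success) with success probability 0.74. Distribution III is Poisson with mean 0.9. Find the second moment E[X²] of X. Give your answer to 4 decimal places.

14.7515

For each component E[X²] = Var + (mean)², giving I: 77.56; II: 0.598247; III: 1.71.
Overall E[X²] = 0.18·77.56 + 0.55·0.598247 + 0.27·1.71 = 14.7515.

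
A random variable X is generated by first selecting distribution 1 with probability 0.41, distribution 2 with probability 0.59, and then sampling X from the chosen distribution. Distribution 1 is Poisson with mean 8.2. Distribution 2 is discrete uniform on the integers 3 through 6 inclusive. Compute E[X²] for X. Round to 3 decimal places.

For each component E[X²] = Var + (mean)², giving 1: 75.44; 2: 21.5.
Overall E[X²] = 0.41·75.44 + 0.59·21.5 = 43.6154.

43.615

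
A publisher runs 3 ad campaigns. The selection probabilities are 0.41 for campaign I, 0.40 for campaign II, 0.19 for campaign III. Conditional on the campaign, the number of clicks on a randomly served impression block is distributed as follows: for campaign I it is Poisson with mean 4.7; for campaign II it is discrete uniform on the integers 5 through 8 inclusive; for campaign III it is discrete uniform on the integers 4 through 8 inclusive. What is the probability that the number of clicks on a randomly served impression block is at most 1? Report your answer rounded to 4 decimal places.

0.0213

Conditional on each campaign, P(X ≤ 1): I: 0.0518431; II: 0; III: 0.
By total probability, P(X ≤ 1) = 0.41·0.0518431 + 0.4·0 + 0.19·0 = 0.0212557.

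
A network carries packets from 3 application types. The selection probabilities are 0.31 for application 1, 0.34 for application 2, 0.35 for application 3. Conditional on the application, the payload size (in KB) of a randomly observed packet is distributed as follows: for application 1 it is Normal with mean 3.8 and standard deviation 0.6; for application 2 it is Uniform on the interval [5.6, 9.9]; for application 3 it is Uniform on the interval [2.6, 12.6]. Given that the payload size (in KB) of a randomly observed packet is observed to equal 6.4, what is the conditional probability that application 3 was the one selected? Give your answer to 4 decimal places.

0.3068

Likelihoods f(6.4 | ·): 1: 5.56181e-05; 2: 0.232558; 3: 0.1.
Posterior ∝ prior × likelihood. Numerator for 3: 0.35·0.1 = 0.035.
Normalizing constant: 0.31·5.56181e-05 + 0.34·0.232558 + 0.35·0.1 = 0.114087.
P(3 | observation) = 0.035 / 0.114087 = 0.306783.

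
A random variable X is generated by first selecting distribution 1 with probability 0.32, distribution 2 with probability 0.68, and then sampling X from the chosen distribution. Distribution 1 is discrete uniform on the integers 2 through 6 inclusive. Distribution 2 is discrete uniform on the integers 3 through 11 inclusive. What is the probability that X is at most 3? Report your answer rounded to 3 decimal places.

0.204

Conditional on each component, P(X ≤ 3): 1: 0.4; 2: 0.111111.
By total probability, P(X ≤ 3) = 0.32·0.4 + 0.68·0.111111 = 0.203556.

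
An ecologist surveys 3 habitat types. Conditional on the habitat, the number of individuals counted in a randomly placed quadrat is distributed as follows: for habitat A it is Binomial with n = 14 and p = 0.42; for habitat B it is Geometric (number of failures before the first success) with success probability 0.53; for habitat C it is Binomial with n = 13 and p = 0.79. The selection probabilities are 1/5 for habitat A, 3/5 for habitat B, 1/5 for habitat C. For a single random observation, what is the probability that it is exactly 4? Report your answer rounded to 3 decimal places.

Conditional on each habitat, P(X = 4): A: 0.134187; B: 0.0258623; C: 0.000221201.
By total probability, P(X = 4) = 0.2·0.134187 + 0.6·0.0258623 + 0.2·0.000221201 = 0.0423991.

0.042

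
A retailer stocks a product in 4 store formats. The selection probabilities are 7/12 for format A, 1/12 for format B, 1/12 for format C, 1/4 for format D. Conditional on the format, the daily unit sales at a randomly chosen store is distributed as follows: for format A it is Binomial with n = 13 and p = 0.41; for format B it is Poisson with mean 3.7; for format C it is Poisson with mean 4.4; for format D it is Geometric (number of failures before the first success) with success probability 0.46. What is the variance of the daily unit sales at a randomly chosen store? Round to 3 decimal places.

6.191

Per component, A: μ=5.33, E[X²]=31.5536; B: μ=3.7, E[X²]=17.39; C: μ=4.4, E[X²]=23.76; D: μ=1.17391, E[X²]=3.93006.
E[X] = 0.583333·5.33 + 0.0833333·3.7 + 0.0833333·4.4 + 0.25·1.17391 = 4.07764.
E[X²] = 0.583333·31.5536 + 0.0833333·17.39 + 0.0833333·23.76 + 0.25·3.93006 = 22.8179.
Var(X) = E[X²] − (E[X])² = 22.8179 − 16.6272 = 6.19076.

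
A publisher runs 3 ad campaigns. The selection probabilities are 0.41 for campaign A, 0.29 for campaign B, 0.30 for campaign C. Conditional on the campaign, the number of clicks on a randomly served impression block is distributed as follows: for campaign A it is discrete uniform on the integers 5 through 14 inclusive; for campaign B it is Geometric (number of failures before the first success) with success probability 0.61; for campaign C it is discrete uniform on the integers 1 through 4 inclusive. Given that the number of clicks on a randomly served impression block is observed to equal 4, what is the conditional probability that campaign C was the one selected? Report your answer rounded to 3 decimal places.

0.948

Likelihoods P(X=4 | ·): A: 0; B: 0.014112; C: 0.25.
Posterior ∝ prior × likelihood. Numerator for C: 0.3·0.25 = 0.075.
Normalizing constant: 0.41·0 + 0.29·0.014112 + 0.3·0.25 = 0.0790925.
P(C | observation) = 0.075 / 0.0790925 = 0.948257.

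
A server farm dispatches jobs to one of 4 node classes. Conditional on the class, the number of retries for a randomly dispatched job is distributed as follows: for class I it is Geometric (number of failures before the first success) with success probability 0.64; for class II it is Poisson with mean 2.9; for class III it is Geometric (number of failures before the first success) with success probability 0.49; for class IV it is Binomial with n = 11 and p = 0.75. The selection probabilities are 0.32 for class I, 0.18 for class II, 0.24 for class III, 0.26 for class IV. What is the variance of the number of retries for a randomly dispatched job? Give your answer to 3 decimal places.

Per component, I: μ=0.5625, E[X²]=1.19531; II: μ=2.9, E[X²]=11.31; III: μ=1.04082, E[X²]=3.20741; IV: μ=8.25, E[X²]=70.125.
E[X] = 0.32·0.5625 + 0.18·2.9 + 0.24·1.04082 + 0.26·8.25 = 3.0968.
E[X²] = 0.32·1.19531 + 0.18·11.31 + 0.24·3.20741 + 0.26·70.125 = 21.4206.
Var(X) = E[X²] − (E[X])² = 21.4206 − 9.59014 = 11.8304.

11.830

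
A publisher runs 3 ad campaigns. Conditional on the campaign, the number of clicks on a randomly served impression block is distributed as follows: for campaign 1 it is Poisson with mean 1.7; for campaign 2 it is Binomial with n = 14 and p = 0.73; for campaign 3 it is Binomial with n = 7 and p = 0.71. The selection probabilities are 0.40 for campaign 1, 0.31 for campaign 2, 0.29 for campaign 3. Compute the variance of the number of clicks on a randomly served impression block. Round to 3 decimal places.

Per component, 1: μ=1.7, E[X²]=4.59; 2: μ=10.22, E[X²]=107.208; 3: μ=4.97, E[X²]=26.1422.
E[X] = 0.4·1.7 + 0.31·10.22 + 0.29·4.97 = 5.2895.
E[X²] = 0.4·4.59 + 0.31·107.208 + 0.29·26.1422 = 42.6517.
Var(X) = E[X²] − (E[X])² = 42.6517 − 27.9788 = 14.6728.

14.673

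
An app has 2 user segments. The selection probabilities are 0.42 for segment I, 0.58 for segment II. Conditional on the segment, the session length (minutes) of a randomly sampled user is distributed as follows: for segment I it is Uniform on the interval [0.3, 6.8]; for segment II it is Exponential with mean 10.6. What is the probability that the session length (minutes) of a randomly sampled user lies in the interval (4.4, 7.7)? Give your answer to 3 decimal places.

Conditional on each segment, P(4.4 < X < 7.7): I: 0.369231; II: 0.176638.
By total probability, P(4.4 < X < 7.7) = 0.42·0.369231 + 0.58·0.176638 = 0.257527.

0.258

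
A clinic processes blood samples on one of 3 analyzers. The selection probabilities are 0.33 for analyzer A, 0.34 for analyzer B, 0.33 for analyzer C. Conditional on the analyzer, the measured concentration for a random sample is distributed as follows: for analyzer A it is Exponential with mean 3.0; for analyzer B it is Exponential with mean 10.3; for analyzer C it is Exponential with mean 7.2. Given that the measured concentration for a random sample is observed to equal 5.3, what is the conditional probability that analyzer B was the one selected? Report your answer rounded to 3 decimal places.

Likelihoods f(5.3 | ·): A: 0.0569672; B: 0.0580351; C: 0.066524.
Posterior ∝ prior × likelihood. Numerator for B: 0.34·0.0580351 = 0.0197319.
Normalizing constant: 0.33·0.0569672 + 0.34·0.0580351 + 0.33·0.066524 = 0.0604841.
P(B | observation) = 0.0197319 / 0.0604841 = 0.326234.

0.326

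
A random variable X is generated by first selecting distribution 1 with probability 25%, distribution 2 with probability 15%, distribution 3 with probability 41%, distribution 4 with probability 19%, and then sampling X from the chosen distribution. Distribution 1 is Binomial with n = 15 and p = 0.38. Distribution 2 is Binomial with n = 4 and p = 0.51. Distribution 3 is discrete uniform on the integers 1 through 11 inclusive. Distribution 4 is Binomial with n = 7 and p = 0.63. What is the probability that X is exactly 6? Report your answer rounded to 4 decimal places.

Conditional on each component, P(X = 6): 1: 0.204; 2: 0; 3: 0.0909091; 4: 0.161936.
By total probability, P(X = 6) = 0.25·0.204 + 0.15·0 + 0.41·0.0909091 + 0.19·0.161936 = 0.119041.

0.1190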